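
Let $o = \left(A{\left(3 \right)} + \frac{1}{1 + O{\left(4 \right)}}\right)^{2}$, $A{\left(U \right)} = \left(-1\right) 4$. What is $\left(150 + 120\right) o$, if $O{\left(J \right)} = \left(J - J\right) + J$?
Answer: $\frac{19494}{5} \approx 3898.8$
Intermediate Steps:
$O{\left(J \right)} = J$ ($O{\left(J \right)} = 0 + J = J$)
$A{\left(U \right)} = -4$
$o = \frac{361}{25}$ ($o = \left(-4 + \frac{1}{1 + 4}\right)^{2} = \left(-4 + \frac{1}{5}\right)^{2} = \left(- \frac{19}{5}\right)^{2} = \frac{361}{25} \approx 14.44$)
$\left(150 + 120\right) o = \left(150 + 120\right) \frac{361}{25} = 270 \cdot \frac{361}{25} = \frac{19494}{5}$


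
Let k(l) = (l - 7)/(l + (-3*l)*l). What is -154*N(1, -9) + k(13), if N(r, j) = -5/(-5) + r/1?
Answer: -76079/247 ≈ -308.01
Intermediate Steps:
N(r, j) = 1 + r (N(r, j) = -5*(-1/5) + r*1 = 1 + r)
k(l) = (-7 + l)/(l - 3*l**2)
-154*N(1, -9) + k(13) = -154*(1 + 1) + (7 - 1*13)/(13*(-1 + 3*13)) = -154*2 + (7 - 13)/(13*(-1 + 39)) = -308 + (1/13)*(-6)/38 = -308 + (1/13)*(1/38)*(-6) = -308 - 3/247 = -76079/247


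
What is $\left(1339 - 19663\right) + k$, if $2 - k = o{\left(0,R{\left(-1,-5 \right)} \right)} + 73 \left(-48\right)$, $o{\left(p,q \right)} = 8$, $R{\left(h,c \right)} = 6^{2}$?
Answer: $-14826$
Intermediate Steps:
$R{\left(h,c \right)} = 36$
$k = 3498$ ($k = 2 - \left(8 + 73 \left(-48\right)\right) = 2 - \left(8 - 3504\right) = 2 - -3496 = 2 + 3496 = 3498$)
$\left(1339 - 19663\right) + k = \left(1339 - 19663\right) + 3498 = -18324 + 3498 = -14826$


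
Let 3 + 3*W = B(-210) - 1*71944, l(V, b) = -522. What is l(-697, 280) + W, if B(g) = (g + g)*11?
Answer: -78133/3 ≈ -26044.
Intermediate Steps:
B(g) = 22*g (B(g) = (2*g)*11 = 22*g)
W = -76567/3 (W = -1 + (22*(-210) - 1*71944)/3 = -1 + (-4620 - 71944)/3 = -1 + (1/3)*(-76564) = -1 - 76564/3 = -76567/3 ≈ -25522.)
l(-697, 280) + W = -522 - 76567/3 = -78133/3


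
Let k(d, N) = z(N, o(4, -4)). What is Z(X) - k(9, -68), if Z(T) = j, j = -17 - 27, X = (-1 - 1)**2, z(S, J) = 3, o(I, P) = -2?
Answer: -47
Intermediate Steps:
k(d, N) = 3
X = 4 (X = (-2)**2 = 4)
j = -44
Z(T) = -44
Z(X) - k(9, -68) = -44 - 1*3 = -44 - 3 = -47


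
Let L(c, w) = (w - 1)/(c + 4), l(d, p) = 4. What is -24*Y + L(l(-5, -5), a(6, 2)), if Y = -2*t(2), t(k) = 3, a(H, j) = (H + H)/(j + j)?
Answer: 577/4 ≈ 144.25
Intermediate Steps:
a(H, j) = H/j (a(H, j) = (2*H)/((2*j)) = (2*H)*(1/(2*j)) = H/j)
L(c, w) = (-1 + w)/(4 + c)
Y = -6 (Y = -2*3 = -6)
-24*Y + L(l(-5, -5), a(6, 2)) = -24*(-6) + (-1 + 6/2)/(4 + 4) = 144 + (-1 + 6*(½))/8 = 144 + (-1 + 3)/8 = 144 + (⅛)*2 = 144 + ¼ = 577/4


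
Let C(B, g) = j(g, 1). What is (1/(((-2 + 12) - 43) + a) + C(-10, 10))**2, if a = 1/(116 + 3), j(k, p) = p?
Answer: 14493249/15413476 ≈ 0.94030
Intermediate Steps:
C(B, g) = 1
a = 1/119 ≈ 0.0084034
(1/(((-2 + 12) - 43) + a) + C(-10, 10))**2 = (1/(((-2 + 12) - 43) + 1/119) + 1)**2 = (1/((10 - 43) + 1/119) + 1)**2 = (1/(-33 + 1/119) + 1)**2 = (1/(-3926/119) + 1)**2 = (-119/3926 + 1)**2 = (3807/3926)**2 = 14493249/15413476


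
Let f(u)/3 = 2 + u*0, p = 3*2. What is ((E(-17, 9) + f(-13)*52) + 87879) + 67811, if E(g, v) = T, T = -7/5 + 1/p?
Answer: 4680023/30 ≈ 1.5600e+5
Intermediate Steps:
p = 6
T = -37/30 (T = -7/5 + 1/6 = -37/30 ≈ -1.2333)
f(u) = 6 (f(u) = 3*(2 + u*0) = 3*(2 + 0) = 3*2 = 6)
E(g, v) = -37/30
((E(-17, 9) + f(-13)*52) + 87879) + 67811 = ((-37/30 + 6*52) + 87879) + 67811 = ((-37/30 + 312) + 87879) + 67811 = (9323/30 + 87879) + 67811 = 2645693/30 + 67811 = 4680023/30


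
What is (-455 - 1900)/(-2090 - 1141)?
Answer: 785/1077 ≈ 0.72888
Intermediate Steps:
(-455 - 1900)/(-2090 - 1141) = -2355/(-3231) = -2355*(-1/3231) = 785/1077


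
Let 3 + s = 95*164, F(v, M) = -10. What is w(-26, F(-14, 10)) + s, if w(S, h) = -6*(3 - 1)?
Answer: 15565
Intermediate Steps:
w(S, h) = -12 (w(S, h) = -6*2 = -12)
s = 15577 (s = -3 + 95*164 = -3 + 15580 = 15577)
w(-26, F(-14, 10)) + s = -12 + 15577 = 15565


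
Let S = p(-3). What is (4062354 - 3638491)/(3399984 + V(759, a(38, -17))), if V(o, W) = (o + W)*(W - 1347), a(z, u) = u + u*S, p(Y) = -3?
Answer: 423863/2358775 ≈ 0.17970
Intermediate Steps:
S = -3
a(z, u) = -2*u (a(z, u) = u + u*(-3) = u - 3*u = -2*u)
V(o, W) = (-1347 + W)*(W + o) (V(o, W) = (W + o)*(-1347 + W) = (-1347 + W)*(W + o))
(4062354 - 3638491)/(3399984 + V(759, a(38, -17))) = (4062354 - 3638491)/(3399984 + ((-2*(-17))**2 - (-2694)*(-17) - 1347*759 - 2*(-17)*759)) = 423863/(3399984 + (34**2 - 1347*34 - 1022373 + 34*759)) = 423863/(3399984 + (1156 - 45798 - 1022373 + 25806)) = 423863/(3399984 - 1041209) = 423863/2358775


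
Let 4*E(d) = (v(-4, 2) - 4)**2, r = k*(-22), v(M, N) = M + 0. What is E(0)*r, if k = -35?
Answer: 12320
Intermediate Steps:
v(M, N) = M
r = 770 (r = -35*(-22) = 770)
E(d) = 16 (E(d) = (-4 - 4)**2/4 = (1/4)*(-8)**2 = (1/4)*64 = 16)
E(0)*r = 16*770 = 12320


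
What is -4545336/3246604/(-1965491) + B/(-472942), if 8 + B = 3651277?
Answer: -5824842374151103801/754480936979525822 ≈ -7.7203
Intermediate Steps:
B = 3651269 (B = -8 + 3651277 = 3651269)
-4545336/3246604/(-1965491) + B/(-472942) = -4545336/3246604/(-1965491) + 3651269/(-472942) = -4545336*1/3246604*(-1/1965491) + 3651269*(-1/472942) = -1136334/811651*(-1/1965491) - 3651269/472942 = 1136334/1595292735641 - 3651269/472942 = -5824842374151103801/754480936979525822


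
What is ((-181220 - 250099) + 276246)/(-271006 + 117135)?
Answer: 155073/153871 ≈ 1.0078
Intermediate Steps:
((-181220 - 250099) + 276246)/(-271006 + 117135) = (-431319 + 276246)/(-153871) = -155073*(-1/153871) = 155073/153871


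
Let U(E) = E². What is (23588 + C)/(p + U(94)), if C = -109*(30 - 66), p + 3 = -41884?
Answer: -27512/33051 ≈ -0.83241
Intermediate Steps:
p = -41887 (p = -3 - 41884 = -41887)
C = 3924 (C = -109*(-36) = 3924)
(23588 + C)/(p + U(94)) = (23588 + 3924)/(-41887 + 94²) = 27512/(-41887 + 8836) = 27512/(-33051) = 27512*(-1/33051) = -27512/33051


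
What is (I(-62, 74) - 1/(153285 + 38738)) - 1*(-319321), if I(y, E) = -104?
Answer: 61297005990/192023 ≈ 3.1922e+5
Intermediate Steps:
(I(-62, 74) - 1/(153285 + 38738)) - 1*(-319321) = (-104 - 1/(153285 + 38738)) - 1*(-319321) = (-104 - 1/192023) + 319321 = -19970393/192023 + 319321 = 61297005990/192023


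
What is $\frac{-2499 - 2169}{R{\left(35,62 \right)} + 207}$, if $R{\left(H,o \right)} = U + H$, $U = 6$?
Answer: $- \frac{1167}{62} \approx -18.823$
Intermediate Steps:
$R{\left(H,o \right)} = 6 + H$
$\frac{-2499 - 2169}{R{\left(35,62 \right)} + 207} = \frac{-2499 - 2169}{\left(6 + 35\right) + 207} = - \frac{4668}{41 + 207} = - \frac{4668}{248} = \left(-4668\right) \frac{1}{248} = - \frac{1167}{62}$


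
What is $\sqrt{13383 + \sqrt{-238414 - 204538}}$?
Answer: $\sqrt{13383 + 2 i \sqrt{110738}} \approx 115.72 + 2.8757 i$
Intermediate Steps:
$\sqrt{13383 + \sqrt{-238414 - 204538}} = \sqrt{13383 + \sqrt{-442952}} = \sqrt{13383 + 2 i \sqrt{110738}}$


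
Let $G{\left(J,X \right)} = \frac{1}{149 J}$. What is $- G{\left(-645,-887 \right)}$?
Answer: $\frac{1}{96105} \approx 1.0405 \cdot 10^{-5}$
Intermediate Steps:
$G{\left(J,X \right)} = \frac{1}{149 J}$
$- G{\left(-645,-887 \right)} = - \frac{1}{149 \left(-645\right)} = - \frac{-1}{149 \cdot 645} = \left(-1\right) \left(- \frac{1}{96105}\right) = \frac{1}{96105}$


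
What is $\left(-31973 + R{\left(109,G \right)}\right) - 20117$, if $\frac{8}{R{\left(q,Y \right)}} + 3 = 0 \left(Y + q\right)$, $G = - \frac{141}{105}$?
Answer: $- \frac{156278}{3} \approx -52093.0$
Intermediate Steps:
$G = - \frac{47}{35}$ ($G = \left(-141\right) \frac{1}{105} = - \frac{47}{35} \approx -1.3429$)
$R{\left(q,Y \right)} = - \frac{8}{3}$ ($R{\left(q,Y \right)} = \frac{8}{-3 + 0 \left(Y + q\right)} = \frac{8}{-3 + 0} = \frac{8}{-3} = 8 \left(- \frac{1}{3}\right) = - \frac{8}{3}$)
$\left(-31973 + R{\left(109,G \right)}\right) - 20117 = \left(-31973 - \frac{8}{3}\right) - 20117 = - \frac{95927}{3} - 20117 = - \frac{156278}{3}$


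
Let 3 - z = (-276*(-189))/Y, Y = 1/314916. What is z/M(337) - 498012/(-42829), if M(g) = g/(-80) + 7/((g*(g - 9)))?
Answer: 777691393637052597348/199422916711 ≈ 3.8997e+9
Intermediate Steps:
Y = 1/314916 ≈ 3.1754e-6
M(g) = -g/80 + 7/(g*(-9 + g)) (M(g) = g*(-1/80) + 7/((g*(-9 + g))) = -g/80 + 7*(1/(g*(-9 + g))) = -g/80 + 7/(g*(-9 + g)))
z = -16427278221 (z = 3 - (-276*(-189))/1/314916 = 3 - 52164*314916 = 3 - 1*16427278224 = 3 - 16427278224 = -16427278221)
z/M(337) - 498012/(-42829) = -16427278221*26960*(-9 + 337)/(560 - 1*337³ + 9*337²) - 498012/(-42829) = -16427278221*8842880/(560 - 1*38272753 + 9*113569) - 498012*(-1/42829) = -16427278221*8842880/(560 - 38272753 + 1022121) + 498012/42829 = -16427278221/((1/80)*(1/337)*(1/328)*(-37250072)) + 498012/42829 = -16427278221/(-4656259/1105360) + 498012/42829 = -16427278221*(-1105360/4656259) + 498012/42829 = 18158056254364560/4656259 + 498012/42829 = 777691393637052597348/199422916711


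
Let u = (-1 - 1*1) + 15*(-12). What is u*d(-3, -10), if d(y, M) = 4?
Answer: -728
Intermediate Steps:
u = -182 (u = (-1 - 1) - 180 = -2 - 180 = -182)
u*d(-3, -10) = -182*4 = -728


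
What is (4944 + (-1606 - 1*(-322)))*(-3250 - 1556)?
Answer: -17589960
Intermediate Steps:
(4944 + (-1606 - 1*(-322)))*(-3250 - 1556) = (4944 + (-1606 + 322))*(-4806) = (4944 - 1284)*(-4806) = 3660*(-4806) = -17589960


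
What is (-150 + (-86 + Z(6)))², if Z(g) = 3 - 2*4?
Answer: 58081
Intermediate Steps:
Z(g) = -5 (Z(g) = 3 - 8 = -5)
(-150 + (-86 + Z(6)))² = (-150 + (-86 - 5))² = (-150 - 91)² = (-241)² = 58081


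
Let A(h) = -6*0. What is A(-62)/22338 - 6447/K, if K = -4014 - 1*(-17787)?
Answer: -2149/4591 ≈ -0.46809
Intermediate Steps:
K = 13773 (K = -4014 + 17787 = 13773)
A(h) = 0
A(-62)/22338 - 6447/K = 0/22338 - 6447/13773 = 0*(1/22338) - 6447*1/13773 = 0 - 2149/4591 = -2149/4591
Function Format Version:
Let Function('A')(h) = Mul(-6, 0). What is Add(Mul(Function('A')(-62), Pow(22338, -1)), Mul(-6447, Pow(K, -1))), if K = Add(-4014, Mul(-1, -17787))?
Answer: Rational(-2149, 4591) ≈ -0.46809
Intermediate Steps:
K = 13773 (K = Add(-4014, 17787) = 13773)
Function('A')(h) = 0
Add(Mul(Function('A')(-62), Pow(22338, -1)), Mul(-6447, Pow(K, -1))) = Add(Mul(0, Pow(22338, -1)), Mul(-6447, Pow(13773, -1))) = Add(Mul(0, Rational(1, 22338)), Mul(-6447, Rational(1, 13773))) = Add(0, Rational(-2149, 4591)) = Rational(-2149, 4591)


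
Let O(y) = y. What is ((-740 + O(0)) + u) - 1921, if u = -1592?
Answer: -4253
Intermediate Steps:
((-740 + O(0)) + u) - 1921 = ((-740 + 0) - 1592) - 1921 = (-740 - 1592) - 1921 = -2332 - 1921 = -4253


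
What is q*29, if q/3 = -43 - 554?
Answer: -51939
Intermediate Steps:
q = -1791 (q = 3*(-43 - 554) = 3*(-597) = -1791)
q*29 = -1791*29 = -51939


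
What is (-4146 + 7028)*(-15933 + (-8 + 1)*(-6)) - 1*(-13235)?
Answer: -45784627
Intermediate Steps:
(-4146 + 7028)*(-15933 + (-8 + 1)*(-6)) - 1*(-13235) = 2882*(-15933 - 7*(-6)) + 13235 = 2882*(-15933 + 42) + 13235 = 2882*(-15891) + 13235 = -45797862 + 13235 = -45784627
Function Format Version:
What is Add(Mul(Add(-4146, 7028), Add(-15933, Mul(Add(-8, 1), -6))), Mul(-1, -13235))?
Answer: -45784627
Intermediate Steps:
Add(Mul(Add(-4146, 7028), Add(-15933, Mul(Add(-8, 1), -6))), Mul(-1, -13235)) = Add(Mul(2882, Add(-15933, Mul(-7, -6))), 13235) = Add(Mul(2882, Add(-15933, 42)), 13235) = Add(Mul(2882, -15891), 13235) = Add(-45797862, 13235) = -45784627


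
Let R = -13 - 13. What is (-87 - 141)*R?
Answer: 5928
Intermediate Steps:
R = -26
(-87 - 141)*R = (-87 - 141)*(-26) = -228*(-26) = 5928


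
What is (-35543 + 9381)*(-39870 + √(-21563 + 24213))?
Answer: 1043078940 - 130810*√106 ≈ 1.0417e+9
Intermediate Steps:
(-35543 + 9381)*(-39870 + √(-21563 + 24213)) = -26162*(-39870 + √2650) = -26162*(-39870 + 5*√106) = 1043078940 - 130810*√106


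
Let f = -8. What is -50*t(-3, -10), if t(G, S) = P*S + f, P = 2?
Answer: 1400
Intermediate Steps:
t(G, S) = -8 + 2*S (t(G, S) = 2*S - 8 = -8 + 2*S)
-50*t(-3, -10) = -50*(-8 + 2*(-10)) = -50*(-8 - 20) = -50*(-28) = 1400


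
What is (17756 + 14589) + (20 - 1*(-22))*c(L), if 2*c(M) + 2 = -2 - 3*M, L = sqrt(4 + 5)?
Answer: 32072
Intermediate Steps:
L = 3 (L = sqrt(9) = 3)
c(M) = -2 - 3*M/2 (c(M) = -1 + (-2 - 3*M)/2 = -1 + (-1 - 3*M/2) = -2 - 3*M/2)
(17756 + 14589) + (20 - 1*(-22))*c(L) = (17756 + 14589) + (20 - 1*(-22))*(-2 - 3/2*3) = 32345 + (20 + 22)*(-2 - 9/2) = 32345 + 42*(-13/2) = 32345 - 273 = 32072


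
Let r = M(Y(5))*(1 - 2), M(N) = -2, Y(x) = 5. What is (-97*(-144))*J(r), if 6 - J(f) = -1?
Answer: 97776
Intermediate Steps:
r = 2 (r = -2*(1 - 2) = -2*(-1) = 2)
J(f) = 7 (J(f) = 6 - 1*(-1) = 6 + 1 = 7)
(-97*(-144))*J(r) = -97*(-144)*7 = 13968*7 = 97776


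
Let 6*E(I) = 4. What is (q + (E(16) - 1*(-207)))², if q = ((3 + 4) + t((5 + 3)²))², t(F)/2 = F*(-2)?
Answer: 34829263876/9 ≈ 3.8699e+9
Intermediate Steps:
E(I) = ⅔ (E(I) = (⅙)*4 = ⅔)
t(F) = -4*F (t(F) = 2*(F*(-2)) = 2*(-2*F) = -4*F)
q = 62001 (q = ((3 + 4) - 4*(5 + 3)²)² = (7 - 4*8²)² = (7 - 4*64)² = (7 - 256)² = (-249)² = 62001)
(q + (E(16) - 1*(-207)))² = (62001 + (⅔ - 1*(-207)))² = (62001 + (⅔ + 207))² = (62001 + 623/3)² = (186626/3)² = 34829263876/9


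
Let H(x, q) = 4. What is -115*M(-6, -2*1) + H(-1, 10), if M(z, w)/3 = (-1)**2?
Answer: -341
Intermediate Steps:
M(z, w) = 3 (M(z, w) = 3*(-1)**2 = 3*1 = 3)
-115*M(-6, -2*1) + H(-1, 10) = -115*3 + 4 = -345 + 4 = -341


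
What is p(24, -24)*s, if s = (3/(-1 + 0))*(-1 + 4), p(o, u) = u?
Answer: 216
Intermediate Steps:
s = -9 (s = (3/(-1))*3 = (3*(-1))*3 = -3*3 = -9)
p(24, -24)*s = -24*(-9) = 216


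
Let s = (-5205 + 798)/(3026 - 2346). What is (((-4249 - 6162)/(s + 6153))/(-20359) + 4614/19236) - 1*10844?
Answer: -2958271359959225585/272808633279882 ≈ -10844.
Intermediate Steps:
s = -4407/680 ≈ -6.4809
(((-4249 - 6162)/(s + 6153))/(-20359) + 4614/19236) - 1*10844 = (((-4249 - 6162)/(-4407/680 + 6153))/(-20359) + 4614/19236) - 1*10844 = (-10411/4179633/680*(-1/20359) + 4614*(1/19236)) - 10844 = (-10411*680/4179633*(-1/20359) + 769/3206) - 10844 = (-7079480/4179633*(-1/20359) + 769/3206) - 10844 = (7079480/85093148247 + 769/3206) - 10844 = 65459327814823/272808633279882 - 10844 = -2958271359959225585/272808633279882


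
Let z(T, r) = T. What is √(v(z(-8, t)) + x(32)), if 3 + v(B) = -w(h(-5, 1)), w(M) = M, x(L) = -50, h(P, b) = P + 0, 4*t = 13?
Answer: 4*I*√3 ≈ 6.9282*I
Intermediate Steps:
t = 13/4 (t = (¼)*13 = 13/4 ≈ 3.2500)
h(P, b) = P
v(B) = 2 (v(B) = -3 - 1*(-5) = -3 + 5 = 2)
√(v(z(-8, t)) + x(32)) = √(2 - 50) = √(-48) = 4*I*√3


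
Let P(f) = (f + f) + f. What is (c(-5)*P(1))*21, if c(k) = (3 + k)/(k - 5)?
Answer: 63/5 ≈ 12.600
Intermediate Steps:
c(k) = (3 + k)/(-5 + k)
P(f) = 3*f (P(f) = 2*f + f = 3*f)
(c(-5)*P(1))*21 = (((3 - 5)/(-5 - 5))*(3*1))*21 = ((-2/(-10))*3)*21 = (-⅒*(-2)*3)*21 = ((⅕)*3)*21 = (⅗)*21 = 63/5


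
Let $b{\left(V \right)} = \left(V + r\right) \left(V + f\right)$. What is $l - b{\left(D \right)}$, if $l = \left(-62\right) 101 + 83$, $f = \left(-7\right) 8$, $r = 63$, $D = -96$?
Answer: $-11195$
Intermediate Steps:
$f = -56$
$b{\left(V \right)} = \left(-56 + V\right) \left(63 + V\right)$ ($b{\left(V \right)} = \left(V + 63\right) \left(V - 56\right) = \left(63 + V\right) \left(-56 + V\right) = \left(-56 + V\right) \left(63 + V\right)$)
$l = -6179$ ($l = -6262 + 83 = -6179$)
$l - b{\left(D \right)} = -6179 - \left(-3528 + \left(-96\right)^{2} + 7 \left(-96\right)\right) = -6179 - \left(-3528 + 9216 - 672\right) = -6179 - 5016 = -11195$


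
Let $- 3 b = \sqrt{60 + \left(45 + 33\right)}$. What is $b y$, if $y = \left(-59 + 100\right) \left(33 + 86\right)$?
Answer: $- \frac{4879 \sqrt{138}}{3} \approx -19105.0$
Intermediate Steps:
$y = 4879$ ($y = 41 \cdot 119 = 4879$)
$b = - \frac{\sqrt{138}}{3}$ ($b = - \frac{\sqrt{60 + \left(45 + 33\right)}}{3} = - \frac{\sqrt{60 + 78}}{3} = - \frac{\sqrt{138}}{3} \approx -3.9158$)
$b y = - \frac{\sqrt{138}}{3} \cdot 4879 = - \frac{4879 \sqrt{138}}{3}$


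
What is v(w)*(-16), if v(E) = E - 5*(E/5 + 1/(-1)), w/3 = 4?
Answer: -80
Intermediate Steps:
w = 12 (w = 3*4 = 12)
v(E) = 5 (v(E) = E - 5*(E*(1/5) + 1*(-1)) = E - 5*(E/5 - 1) = E - 5*(-1 + E/5) = E + (5 - E) = 5)
v(w)*(-16) = 5*(-16) = -80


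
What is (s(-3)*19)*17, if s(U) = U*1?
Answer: -969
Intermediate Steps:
s(U) = U
(s(-3)*19)*17 = -3*19*17 = -57*17 = -969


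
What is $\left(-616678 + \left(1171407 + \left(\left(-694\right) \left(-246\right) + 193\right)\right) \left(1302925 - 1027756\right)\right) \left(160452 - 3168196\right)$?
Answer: $-1110956373396588032$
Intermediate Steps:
$\left(-616678 + \left(1171407 + \left(\left(-694\right) \left(-246\right) + 193\right)\right) \left(1302925 - 1027756\right)\right) \left(160452 - 3168196\right) = \left(-616678 + \left(1171407 + \left(170724 + 193\right)\right) 275169\right) \left(-3007744\right) = \left(-616678 + \left(1171407 + 170917\right) 275169\right) \left(-3007744\right) = \left(-616678 + 1342324 \cdot 275169\right) \left(-3007744\right) = \left(-616678 + 369365952756\right) \left(-3007744\right) = 369365336078 \left(-3007744\right) = -1110956373396588032$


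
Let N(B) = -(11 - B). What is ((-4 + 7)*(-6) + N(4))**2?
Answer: 625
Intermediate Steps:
N(B) = -11 + B
((-4 + 7)*(-6) + N(4))**2 = ((-4 + 7)*(-6) + (-11 + 4))**2 = (3*(-6) - 7)**2 = (-18 - 7)**2 = (-25)**2 = 625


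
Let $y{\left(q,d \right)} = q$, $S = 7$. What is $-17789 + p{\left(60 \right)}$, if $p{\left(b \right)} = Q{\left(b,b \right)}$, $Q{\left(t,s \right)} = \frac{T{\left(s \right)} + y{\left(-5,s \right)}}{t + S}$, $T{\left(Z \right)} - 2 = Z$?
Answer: $- \frac{1191806}{67} \approx -17788.0$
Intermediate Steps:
$T{\left(Z \right)} = 2 + Z$
$Q{\left(t,s \right)} = \frac{-3 + s}{7 + t}$ ($Q{\left(t,s \right)} = \frac{\left(2 + s\right) - 5}{t + 7} = \frac{-3 + s}{7 + t}$)
$p{\left(b \right)} = \frac{-3 + b}{7 + b}$
$-17789 + p{\left(60 \right)} = -17789 + \frac{-3 + 60}{7 + 60} = -17789 + \frac{1}{67} \cdot 57 = -17789 + \frac{57}{67} = - \frac{1191806}{67}$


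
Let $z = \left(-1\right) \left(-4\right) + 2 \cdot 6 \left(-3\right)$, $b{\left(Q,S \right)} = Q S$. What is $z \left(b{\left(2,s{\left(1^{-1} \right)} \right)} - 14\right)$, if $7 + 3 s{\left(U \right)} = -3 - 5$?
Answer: $768$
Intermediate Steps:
$s{\left(U \right)} = -5$ ($s{\left(U \right)} = - \frac{7}{3} + \frac{-3 - 5}{3} = - \frac{7}{3} + \frac{1}{3} \left(-8\right) = - \frac{7}{3} - \frac{8}{3} = -5$)
$z = -32$ ($z = 4 + 12 \left(-3\right) = 4 - 36 = -32$)
$z \left(b{\left(2,s{\left(1^{-1} \right)} \right)} - 14\right) = - 32 \left(2 \left(-5\right) - 14\right) = - 32 \left(-10 - 14\right) = \left(-32\right) \left(-24\right) = 768$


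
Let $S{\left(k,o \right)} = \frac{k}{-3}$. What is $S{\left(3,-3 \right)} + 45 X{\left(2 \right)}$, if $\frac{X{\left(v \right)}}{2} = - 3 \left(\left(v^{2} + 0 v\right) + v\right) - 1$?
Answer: $-1711$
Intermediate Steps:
$S{\left(k,o \right)} = - \frac{k}{3}$ ($S{\left(k,o \right)} = k \left(- \frac{1}{3}\right) = - \frac{k}{3}$)
$X{\left(v \right)} = -2 - 6 v - 6 v^{2}$ ($X{\left(v \right)} = 2 \left(- 3 \left(\left(v^{2} + 0 v\right) + v\right) - 1\right) = 2 \left(- 3 \left(\left(v^{2} + 0\right) + v\right) - 1\right) = 2 \left(- 3 \left(v^{2} + v\right) - 1\right) = 2 \left(- 3 \left(v + v^{2}\right) - 1\right) = 2 \left(\left(- 3 v - 3 v^{2}\right) - 1\right) = 2 \left(-1 - 3 v - 3 v^{2}\right) = -2 - 6 v - 6 v^{2}$)
$S{\left(3,-3 \right)} + 45 X{\left(2 \right)} = \left(- \frac{1}{3}\right) 3 + 45 \left(-2 - 12 - 6 \cdot 2^{2}\right) = -1 + 45 \left(-2 - 12 - 24\right) = -1 + 45 \left(-38\right) = -1 - 1710 = -1711$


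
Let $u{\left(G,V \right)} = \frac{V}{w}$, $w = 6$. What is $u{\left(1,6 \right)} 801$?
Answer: $801$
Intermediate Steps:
$u{\left(G,V \right)} = \frac{V}{6}$
$u{\left(1,6 \right)} 801 = \frac{1}{6} \cdot 6 \cdot 801 = 1 \cdot 801 = 801$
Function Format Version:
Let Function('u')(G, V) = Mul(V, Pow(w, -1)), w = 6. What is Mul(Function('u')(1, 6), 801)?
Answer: 801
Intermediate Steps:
Function('u')(G, V) = Mul(Rational(1, 6), V) (Function('u')(G, V) = Mul(V, Pow(6, -1)) = Mul(V, Rational(1, 6)) = Mul(Rational(1, 6), V))
Mul(Function('u')(1, 6), 801) = Mul(Mul(Rational(1, 6), 6), 801) = Mul(1, 801) = 801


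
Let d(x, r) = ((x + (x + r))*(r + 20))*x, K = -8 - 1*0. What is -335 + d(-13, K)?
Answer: 4969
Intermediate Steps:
K = -8 (K = -8 + 0 = -8)
d(x, r) = x*(20 + r)*(r + 2*x) (d(x, r) = ((x + (r + x))*(20 + r))*x = ((r + 2*x)*(20 + r))*x = ((20 + r)*(r + 2*x))*x = x*(20 + r)*(r + 2*x))
-335 + d(-13, K) = -335 - 13*((-8)**2 + 20*(-8) + 40*(-13) + 2*(-8)*(-13)) = -335 - 13*(64 - 160 - 520 + 208) = -335 - 13*(-408) = -335 + 5304 = 4969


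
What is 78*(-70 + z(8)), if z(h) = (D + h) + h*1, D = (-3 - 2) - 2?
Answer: -4758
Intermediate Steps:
D = -7 (D = -5 - 2 = -7)
z(h) = -7 + 2*h (z(h) = (-7 + h) + h*1 = (-7 + h) + h = -7 + 2*h)
78*(-70 + z(8)) = 78*(-70 + (-7 + 2*8)) = 78*(-70 + (-7 + 16)) = 78*(-70 + 9) = 78*(-61) = -4758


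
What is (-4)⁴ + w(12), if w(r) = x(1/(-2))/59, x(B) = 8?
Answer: 15112/59 ≈ 256.14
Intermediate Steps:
w(r) = 8/59
(-4)⁴ + w(12) = (-4)⁴ + 8/59 = 256 + 8/59 = 15112/59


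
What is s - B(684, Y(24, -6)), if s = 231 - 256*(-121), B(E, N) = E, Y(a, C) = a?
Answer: 30523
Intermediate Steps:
s = 31207 (s = 231 + 30976 = 31207)
s - B(684, Y(24, -6)) = 31207 - 1*684 = 31207 - 684 = 30523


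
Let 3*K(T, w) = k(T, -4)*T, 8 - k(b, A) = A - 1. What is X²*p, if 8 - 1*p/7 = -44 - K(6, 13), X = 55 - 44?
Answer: 66066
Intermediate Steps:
k(b, A) = 9 - A (k(b, A) = 8 - (A - 1) = 8 - (-1 + A) = 8 + (1 - A) = 9 - A)
X = 11
K(T, w) = 13*T/3 (K(T, w) = ((9 - 1*(-4))*T)/3 = ((9 + 4)*T)/3 = (13*T)/3 = 13*T/3)
p = 546 (p = 56 - 7*(-44 - 13*6/3) = 56 - 7*(-44 - 1*26) = 56 - 7*(-44 - 26) = 56 - 7*(-70) = 56 + 490 = 546)
X²*p = 11²*546 = 121*546 = 66066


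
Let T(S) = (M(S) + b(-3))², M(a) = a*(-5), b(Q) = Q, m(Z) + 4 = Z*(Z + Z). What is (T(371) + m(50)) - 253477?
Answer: 3203683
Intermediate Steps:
m(Z) = -4 + 2*Z² (m(Z) = -4 + Z*(Z + Z) = -4 + Z*(2*Z) = -4 + 2*Z²)
M(a) = -5*a
T(S) = (-3 - 5*S)² (T(S) = (-5*S - 3)² = (-3 - 5*S)²)
(T(371) + m(50)) - 253477 = ((3 + 5*371)² + (-4 + 2*50²)) - 253477 = ((3 + 1855)² + (-4 + 2*2500)) - 253477 = (1858² + (-4 + 5000)) - 253477 = (3452164 + 4996) - 253477 = 3457160 - 253477 = 3203683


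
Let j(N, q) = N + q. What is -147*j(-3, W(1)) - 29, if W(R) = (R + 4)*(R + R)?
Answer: -1058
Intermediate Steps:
W(R) = 2*R*(4 + R) (W(R) = (4 + R)*(2*R) = 2*R*(4 + R))
-147*j(-3, W(1)) - 29 = -147*(-3 + 2*1*(4 + 1)) - 29 = -147*(-3 + 2*1*5) - 29 = -147*(-3 + 10) - 29 = -147*7 - 29 = -1029 - 29 = -1058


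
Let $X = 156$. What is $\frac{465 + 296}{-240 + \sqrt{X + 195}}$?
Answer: $- \frac{60880}{19083} - \frac{761 \sqrt{39}}{19083} \approx -3.4393$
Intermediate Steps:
$\frac{465 + 296}{-240 + \sqrt{X + 195}} = \frac{465 + 296}{-240 + \sqrt{156 + 195}} = \frac{761}{-240 + \sqrt{351}} = \frac{761}{-240 + 3 \sqrt{39}}$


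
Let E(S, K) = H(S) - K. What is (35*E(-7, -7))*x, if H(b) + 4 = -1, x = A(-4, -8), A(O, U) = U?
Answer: -560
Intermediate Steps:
x = -8
H(b) = -5 (H(b) = -4 - 1 = -5)
E(S, K) = -5 - K
(35*E(-7, -7))*x = (35*(-5 - 1*(-7)))*(-8) = (35*(-5 + 7))*(-8) = (35*2)*(-8) = 70*(-8) = -560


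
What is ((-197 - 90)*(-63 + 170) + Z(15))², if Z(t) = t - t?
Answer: 943042681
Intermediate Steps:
Z(t) = 0
((-197 - 90)*(-63 + 170) + Z(15))² = ((-197 - 90)*(-63 + 170) + 0)² = (-287*107 + 0)² = (-30709 + 0)² = (-30709)² = 943042681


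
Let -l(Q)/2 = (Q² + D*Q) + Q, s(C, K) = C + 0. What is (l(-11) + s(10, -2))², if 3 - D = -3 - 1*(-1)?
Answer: 10000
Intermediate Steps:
s(C, K) = C
D = 5 (D = 3 - (-3 - 1*(-1)) = 3 - (-3 + 1) = 3 - 1*(-2) = 3 + 2 = 5)
l(Q) = -12*Q - 2*Q² (l(Q) = -2*((Q² + 5*Q) + Q) = -2*(Q² + 6*Q) = -12*Q - 2*Q²)
(l(-11) + s(10, -2))² = (-2*(-11)*(6 - 11) + 10)² = (-2*(-11)*(-5) + 10)² = (-110 + 10)² = (-100)² = 10000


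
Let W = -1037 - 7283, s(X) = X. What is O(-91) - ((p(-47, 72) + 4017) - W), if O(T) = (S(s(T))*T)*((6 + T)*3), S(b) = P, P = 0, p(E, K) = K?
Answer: -12409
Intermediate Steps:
S(b) = 0
O(T) = 0 (O(T) = (0*T)*((6 + T)*3) = 0*(18 + 3*T) = 0)
W = -8320
O(-91) - ((p(-47, 72) + 4017) - W) = 0 - ((72 + 4017) - 1*(-8320)) = 0 - (4089 + 8320) = 0 - 1*12409 = 0 - 12409 = -12409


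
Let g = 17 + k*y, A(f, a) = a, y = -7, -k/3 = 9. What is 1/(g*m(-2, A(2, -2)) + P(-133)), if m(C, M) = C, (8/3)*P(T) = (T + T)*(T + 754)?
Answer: -4/249427 ≈ -1.6037e-5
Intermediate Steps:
k = -27 (k = -3*9 = -27)
P(T) = 3*T*(754 + T)/4 (P(T) = 3*((T + T)*(T + 754))/8 = 3*((2*T)*(754 + T))/8 = 3*(2*T*(754 + T))/8 = 3*T*(754 + T)/4)
g = 206 (g = 17 - 27*(-7) = 17 + 189 = 206)
1/(g*m(-2, A(2, -2)) + P(-133)) = 1/(206*(-2) + (¾)*(-133)*(754 - 133)) = 1/(-412 + (¾)*(-133)*621) = 1/(-412 - 247779/4) = 1/(-249427/4) = -4/249427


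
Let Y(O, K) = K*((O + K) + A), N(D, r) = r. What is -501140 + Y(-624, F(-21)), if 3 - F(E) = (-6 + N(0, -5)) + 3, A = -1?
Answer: -507894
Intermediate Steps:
F(E) = 11 (F(E) = 3 - ((-6 - 5) + 3) = 3 - (-11 + 3) = 3 - 1*(-8) = 3 + 8 = 11)
Y(O, K) = K*(-1 + K + O) (Y(O, K) = K*((O + K) - 1) = K*((K + O) - 1) = K*(-1 + K + O))
-501140 + Y(-624, F(-21)) = -501140 + 11*(-1 + 11 - 624) = -501140 + 11*(-614) = -501140 - 6754 = -507894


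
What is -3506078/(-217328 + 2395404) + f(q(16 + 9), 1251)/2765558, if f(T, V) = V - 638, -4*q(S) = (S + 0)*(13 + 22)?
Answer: -1211865862617/752949438301 ≈ -1.6095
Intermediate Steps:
q(S) = -35*S/4 (q(S) = -(S + 0)*(13 + 22)/4 = -S*35/4 = -35*S/4)
f(T, V) = -638 + V
-3506078/(-217328 + 2395404) + f(q(16 + 9), 1251)/2765558 = -3506078/(-217328 + 2395404) + (-638 + 1251)/2765558 = -3506078/2178076 + 613*(1/2765558) = -3506078*1/2178076 + 613/2765558 = -1753039/1089038 + 613/2765558 = -1211865862617/752949438301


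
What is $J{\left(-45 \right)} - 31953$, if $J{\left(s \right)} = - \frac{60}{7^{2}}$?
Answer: $- \frac{1565757}{49} \approx -31954.0$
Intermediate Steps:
$J{\left(s \right)} = - \frac{60}{49}$
$J{\left(-45 \right)} - 31953 = - \frac{60}{49} - 31953 = - \frac{1565757}{49}$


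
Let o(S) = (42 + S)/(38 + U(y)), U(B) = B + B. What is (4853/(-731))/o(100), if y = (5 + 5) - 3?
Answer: -126178/51901 ≈ -2.4311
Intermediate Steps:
y = 7 (y = 10 - 3 = 7)
U(B) = 2*B
o(S) = 21/26 + S/52 (o(S) = (42 + S)/(38 + 2*7) = (42 + S)/(38 + 14) = (42 + S)/52 = (42 + S)*(1/52) = 21/26 + S/52)
(4853/(-731))/o(100) = (4853/(-731))/(21/26 + (1/52)*100) = (4853*(-1/731))/(21/26 + 25/13) = -4853/(731*71/26) = -4853/731*26/71 = -126178/51901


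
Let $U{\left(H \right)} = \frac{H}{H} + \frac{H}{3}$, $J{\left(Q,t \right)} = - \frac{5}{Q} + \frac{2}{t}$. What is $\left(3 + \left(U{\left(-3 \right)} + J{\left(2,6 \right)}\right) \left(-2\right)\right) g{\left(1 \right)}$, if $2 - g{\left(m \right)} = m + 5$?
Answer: $- \frac{88}{3} \approx -29.333$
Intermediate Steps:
$g{\left(m \right)} = -3 - m$ ($g{\left(m \right)} = 2 - \left(m + 5\right) = 2 - \left(5 + m\right) = -3 - m$)
$U{\left(H \right)} = 1 + \frac{H}{3}$ ($U{\left(H \right)} = 1 + H \frac{1}{3} = 1 + \frac{H}{3}$)
$\left(3 + \left(U{\left(-3 \right)} + J{\left(2,6 \right)}\right) \left(-2\right)\right) g{\left(1 \right)} = \left(3 + \left(\left(1 + \frac{1}{3} \left(-3\right)\right) + \left(- \frac{5}{2} + \frac{2}{6}\right)\right) \left(-2\right)\right) \left(-3 - 1\right) = \left(3 + \left(\left(1 - 1\right) + \left(\left(-5\right) \frac{1}{2} + 2 \cdot \frac{1}{6}\right)\right) \left(-2\right)\right) \left(-3 - 1\right) = \left(3 + \left(0 + \left(- \frac{5}{2} + \frac{1}{3}\right)\right) \left(-2\right)\right) \left(-4\right) = \left(3 + \left(0 - \frac{13}{6}\right) \left(-2\right)\right) \left(-4\right) = \left(3 - - \frac{13}{3}\right) \left(-4\right) = \left(3 + \frac{13}{3}\right) \left(-4\right) = \frac{22}{3} \left(-4\right) = - \frac{88}{3}$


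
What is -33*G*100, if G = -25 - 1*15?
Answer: 132000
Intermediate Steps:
G = -40 (G = -25 - 15 = -40)
-33*G*100 = -33*(-40)*100 = 1320*100 = 132000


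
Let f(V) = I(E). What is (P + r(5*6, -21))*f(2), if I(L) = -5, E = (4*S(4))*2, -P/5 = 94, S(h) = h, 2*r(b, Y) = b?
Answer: 2275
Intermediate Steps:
r(b, Y) = b/2
P = -470 (P = -5*94 = -470)
E = 32 (E = (4*4)*2 = 16*2 = 32)
f(V) = -5
(P + r(5*6, -21))*f(2) = (-470 + (5*6)/2)*(-5) = (-470 + (½)*30)*(-5) = (-470 + 15)*(-5) = -455*(-5) = 2275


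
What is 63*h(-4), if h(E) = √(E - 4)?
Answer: 126*I*√2 ≈ 178.19*I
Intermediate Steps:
h(E) = √(-4 + E)
63*h(-4) = 63*√(-4 - 4) = 63*√(-8) = 63*(2*I*√2) = 126*I*√2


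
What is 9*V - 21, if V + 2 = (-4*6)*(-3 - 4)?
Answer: 1473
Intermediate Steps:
V = 166 (V = -2 + (-4*6)*(-3 - 4) = -2 - 24*(-7) = -2 + 168 = 166)
9*V - 21 = 9*166 - 21 = 1494 - 21 = 1473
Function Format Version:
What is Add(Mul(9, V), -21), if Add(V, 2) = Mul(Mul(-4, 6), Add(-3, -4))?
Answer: 1473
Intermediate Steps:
V = 166 (V = Add(-2, Mul(Mul(-4, 6), Add(-3, -4))) = Add(-2, Mul(-24, -7)) = Add(-2, 168) = 166)
Add(Mul(9, V), -21) = Add(Mul(9, 166), -21) = Add(1494, -21) = 1473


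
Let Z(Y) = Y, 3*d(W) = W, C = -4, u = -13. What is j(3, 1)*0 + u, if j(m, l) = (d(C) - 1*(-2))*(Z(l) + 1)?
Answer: -13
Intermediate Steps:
d(W) = W/3
j(m, l) = ⅔ + 2*l/3 (j(m, l) = ((⅓)*(-4) - 1*(-2))*(l + 1) = (-4/3 + 2)*(1 + l) = 2*(1 + l)/3 = ⅔ + 2*l/3)
j(3, 1)*0 + u = (⅔ + (⅔)*1)*0 - 13 = (⅔ + ⅔)*0 - 13 = (4/3)*0 - 13 = 0 - 13 = -13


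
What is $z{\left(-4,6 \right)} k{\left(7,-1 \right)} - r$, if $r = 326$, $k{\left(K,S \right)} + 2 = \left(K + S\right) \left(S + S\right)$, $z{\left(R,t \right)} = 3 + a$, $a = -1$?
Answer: $-354$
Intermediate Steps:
$z{\left(R,t \right)} = 2$ ($z{\left(R,t \right)} = 3 - 1 = 2$)
$k{\left(K,S \right)} = -2 + 2 S \left(K + S\right)$ ($k{\left(K,S \right)} = -2 + \left(K + S\right) \left(S + S\right) = -2 + \left(K + S\right) 2 S = -2 + 2 S \left(K + S\right)$)
$z{\left(-4,6 \right)} k{\left(7,-1 \right)} - r = 2 \left(-2 + 2 \left(-1\right)^{2} + 2 \cdot 7 \left(-1\right)\right) - 326 = 2 \left(-2 + 2 \cdot 1 - 14\right) - 326 = 2 \left(-2 + 2 - 14\right) - 326 = 2 \left(-14\right) - 326 = -28 - 326 = -354$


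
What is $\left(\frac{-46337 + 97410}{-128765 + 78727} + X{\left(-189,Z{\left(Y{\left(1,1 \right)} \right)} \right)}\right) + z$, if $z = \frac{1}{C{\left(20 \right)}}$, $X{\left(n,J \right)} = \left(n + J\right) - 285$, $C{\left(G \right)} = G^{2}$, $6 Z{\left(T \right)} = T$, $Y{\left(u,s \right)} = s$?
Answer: $- \frac{14256372143}{30022800} \approx -474.85$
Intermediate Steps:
$Z{\left(T \right)} = \frac{T}{6}$
$X{\left(n,J \right)} = -285 + J + n$ ($X{\left(n,J \right)} = \left(J + n\right) - 285 = -285 + J + n$)
$z = \frac{1}{400}$ ($z = \frac{1}{20^{2}} = \frac{1}{400} \approx 0.0025$)
$\left(\frac{-46337 + 97410}{-128765 + 78727} + X{\left(-189,Z{\left(Y{\left(1,1 \right)} \right)} \right)}\right) + z = \left(\frac{-46337 + 97410}{-128765 + 78727} - \frac{2843}{6}\right) + \frac{1}{400} = \left(\frac{51073}{-50038} - \frac{2843}{6}\right) + \frac{1}{400} = \left(51073 \left(- \frac{1}{50038}\right) - \frac{2843}{6}\right) + \frac{1}{400} = \left(- \frac{51073}{50038} - \frac{2843}{6}\right) + \frac{1}{400} = - \frac{35641118}{75057} + \frac{1}{400} = - \frac{14256372143}{30022800}$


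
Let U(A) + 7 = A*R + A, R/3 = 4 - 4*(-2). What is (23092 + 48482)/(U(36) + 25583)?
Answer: 35787/13454 ≈ 2.6600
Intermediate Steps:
R = 36 (R = 3*(4 - 4*(-2)) = 3*(4 + 8) = 3*12 = 36)
U(A) = -7 + 37*A (U(A) = -7 + (A*36 + A) = -7 + (36*A + A) = -7 + 37*A)
(23092 + 48482)/(U(36) + 25583) = (23092 + 48482)/((-7 + 37*36) + 25583) = 71574/((-7 + 1332) + 25583) = 71574/(1325 + 25583) = 71574/26908 = 71574*(1/26908) = 35787/13454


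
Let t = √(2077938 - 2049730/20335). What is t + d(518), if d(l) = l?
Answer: 518 + 10*√7013968037/581 ≈ 1959.5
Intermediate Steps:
t = 10*√7013968037/581 (t = √(2077938 - 2049730*1/20335) = √(2077938 - 409946/4067) = √(8450563900/4067) = 10*√7013968037/581 ≈ 1441.5)
t + d(518) = 10*√7013968037/581 + 518 = 518 + 10*√7013968037/581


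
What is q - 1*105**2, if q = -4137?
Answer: -15162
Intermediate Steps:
q - 1*105**2 = -4137 - 1*105**2 = -4137 - 1*11025 = -4137 - 11025 = -15162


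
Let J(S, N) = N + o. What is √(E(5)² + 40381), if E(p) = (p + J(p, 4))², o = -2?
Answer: √42782 ≈ 206.84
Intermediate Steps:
J(S, N) = -2 + N (J(S, N) = N - 2 = -2 + N)
E(p) = (2 + p)² (E(p) = (p + (-2 + 4))² = (p + 2)² = (2 + p)²)
√(E(5)² + 40381) = √(((2 + 5)²)² + 40381) = √((7²)² + 40381) = √(49² + 40381) = √(2401 + 40381) = √42782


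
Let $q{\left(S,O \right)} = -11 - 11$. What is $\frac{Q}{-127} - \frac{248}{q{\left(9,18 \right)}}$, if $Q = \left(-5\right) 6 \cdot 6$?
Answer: $\frac{17728}{1397} \approx 12.69$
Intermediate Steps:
$Q = -180$ ($Q = \left(-30\right) 6 = -180$)
$q{\left(S,O \right)} = -22$
$\frac{Q}{-127} - \frac{248}{q{\left(9,18 \right)}} = - \frac{180}{-127} - \frac{248}{-22} = \left(-180\right) \left(- \frac{1}{127}\right) - - \frac{124}{11} = \frac{180}{127} + \frac{124}{11} = \frac{17728}{1397}$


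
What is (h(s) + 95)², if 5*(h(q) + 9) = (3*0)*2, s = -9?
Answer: 7396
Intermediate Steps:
h(q) = -9 (h(q) = -9 + ((3*0)*2)/5 = -9 + (0*2)/5 = -9 + (⅕)*0 = -9 + 0 = -9)
(h(s) + 95)² = (-9 + 95)² = 86² = 7396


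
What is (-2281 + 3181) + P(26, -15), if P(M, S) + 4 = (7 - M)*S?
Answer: 1181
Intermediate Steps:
P(M, S) = -4 + S*(7 - M) (P(M, S) = -4 + (7 - M)*S = -4 + S*(7 - M))
(-2281 + 3181) + P(26, -15) = (-2281 + 3181) + (-4 + 7*(-15) - 1*26*(-15)) = 900 + (-4 - 105 + 390) = 900 + 281 = 1181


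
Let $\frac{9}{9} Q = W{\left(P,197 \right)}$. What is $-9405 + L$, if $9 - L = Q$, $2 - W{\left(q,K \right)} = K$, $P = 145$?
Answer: $-9201$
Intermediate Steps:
$W{\left(q,K \right)} = 2 - K$
$Q = -195$ ($Q = 2 - 197 = -195$)
$L = 204$ ($L = 9 - -195 = 9 + 195 = 204$)
$-9405 + L = -9405 + 204 = -9201$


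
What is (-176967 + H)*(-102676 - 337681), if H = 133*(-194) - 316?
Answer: 89429901345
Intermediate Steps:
H = -26118 (H = -25802 - 316 = -26118)
(-176967 + H)*(-102676 - 337681) = (-176967 - 26118)*(-102676 - 337681) = -203085*(-440357) = 89429901345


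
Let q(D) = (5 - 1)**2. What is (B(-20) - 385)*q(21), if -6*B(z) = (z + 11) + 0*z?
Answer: -6136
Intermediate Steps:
q(D) = 16 (q(D) = 4**2 = 16)
B(z) = -11/6 - z/6 (B(z) = -((z + 11) + 0*z)/6 = -((11 + z) + 0)/6 = -(11 + z)/6 = -11/6 - z/6)
(B(-20) - 385)*q(21) = ((-11/6 - 1/6*(-20)) - 385)*16 = ((-11/6 + 10/3) - 385)*16 = (3/2 - 385)*16 = -767/2*16 = -6136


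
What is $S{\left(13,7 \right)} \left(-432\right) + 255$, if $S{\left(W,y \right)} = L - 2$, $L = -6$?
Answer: $3711$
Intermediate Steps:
$S{\left(W,y \right)} = -8$ ($S{\left(W,y \right)} = -6 - 2 = -8$)
$S{\left(13,7 \right)} \left(-432\right) + 255 = \left(-8\right) \left(-432\right) + 255 = 3456 + 255 = 3711$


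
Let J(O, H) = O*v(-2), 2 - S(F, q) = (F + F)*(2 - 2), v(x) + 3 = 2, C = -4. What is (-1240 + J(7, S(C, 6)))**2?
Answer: 1555009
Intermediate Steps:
v(x) = -1 (v(x) = -3 + 2 = -1)
S(F, q) = 2 (S(F, q) = 2 - (F + F)*(2 - 2) = 2 - 2*F*0 = 2 - 1*0 = 2 + 0 = 2)
J(O, H) = -O (J(O, H) = O*(-1) = -O)
(-1240 + J(7, S(C, 6)))**2 = (-1240 - 1*7)**2 = (-1240 - 7)**2 = (-1247)**2 = 1555009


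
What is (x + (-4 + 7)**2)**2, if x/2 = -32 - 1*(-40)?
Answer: 625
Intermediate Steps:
x = 16 (x = 2*(-32 - 1*(-40)) = 2*(-32 + 40) = 2*8 = 16)
(x + (-4 + 7)**2)**2 = (16 + (-4 + 7)**2)**2 = (16 + 3**2)**2 = (16 + 9)**2 = 25**2 = 625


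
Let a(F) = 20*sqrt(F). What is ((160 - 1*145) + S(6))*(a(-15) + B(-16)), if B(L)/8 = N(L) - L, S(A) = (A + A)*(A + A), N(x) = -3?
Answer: 16536 + 3180*I*sqrt(15) ≈ 16536.0 + 12316.0*I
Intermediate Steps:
S(A) = 4*A**2 (S(A) = (2*A)*(2*A) = 4*A**2)
B(L) = -24 - 8*L (B(L) = 8*(-3 - L) = -24 - 8*L)
((160 - 1*145) + S(6))*(a(-15) + B(-16)) = ((160 - 1*145) + 4*6**2)*(20*sqrt(-15) + (-24 - 8*(-16))) = ((160 - 145) + 4*36)*(20*(I*sqrt(15)) + (-24 + 128)) = (15 + 144)*(20*I*sqrt(15) + 104) = 159*(104 + 20*I*sqrt(15)) = 16536 + 3180*I*sqrt(15)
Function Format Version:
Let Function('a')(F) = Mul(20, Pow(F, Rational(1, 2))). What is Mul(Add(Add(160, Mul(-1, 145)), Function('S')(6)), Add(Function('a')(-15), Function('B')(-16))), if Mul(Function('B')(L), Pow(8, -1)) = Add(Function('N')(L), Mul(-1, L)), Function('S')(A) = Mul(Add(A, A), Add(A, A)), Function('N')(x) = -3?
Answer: Add(16536, Mul(3180, I, Pow(15, Rational(1, 2)))) ≈ Add(16536., Mul(12316., I))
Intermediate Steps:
Function('S')(A) = Mul(4, Pow(A, 2)) (Function('S')(A) = Mul(Mul(2, A), Mul(2, A)) = Mul(4, Pow(A, 2)))
Function('B')(L) = Add(-24, Mul(-8, L)) (Function('B')(L) = Mul(8, Add(-3, Mul(-1, L))) = Add(-24, Mul(-8, L)))
Mul(Add(Add(160, Mul(-1, 145)), Function('S')(6)), Add(Function('a')(-15), Function('B')(-16))) = Mul(Add(Add(160, Mul(-1, 145)), Mul(4, Pow(6, 2))), Add(Mul(20, Pow(-15, Rational(1, 2))), Add(-24, Mul(-8, -16)))) = Mul(Add(Add(160, -145), Mul(4, 36)), Add(Mul(20, Mul(I, Pow(15, Rational(1, 2)))), Add(-24, 128))) = Mul(Add(15, 144), Add(Mul(20, I, Pow(15, Rational(1, 2))), 104)) = Mul(159, Add(104, Mul(20, I, Pow(15, Rational(1, 2))))) = Add(16536, Mul(3180, I, Pow(15, Rational(1, 2))))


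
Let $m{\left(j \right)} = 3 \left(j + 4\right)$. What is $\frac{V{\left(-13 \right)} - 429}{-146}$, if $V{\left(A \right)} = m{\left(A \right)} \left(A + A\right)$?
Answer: $- \frac{273}{146} \approx -1.8699$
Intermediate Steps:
$m{\left(j \right)} = 12 + 3 j$ ($m{\left(j \right)} = 3 \left(4 + j\right) = 12 + 3 j$)
$V{\left(A \right)} = 2 A \left(12 + 3 A\right)$ ($V{\left(A \right)} = \left(12 + 3 A\right) \left(A + A\right) = \left(12 + 3 A\right) 2 A = 2 A \left(12 + 3 A\right)$)
$\frac{V{\left(-13 \right)} - 429}{-146} = \frac{6 \left(-13\right) \left(4 - 13\right) - 429}{-146} = \left(6 \left(-13\right) \left(-9\right) - 429\right) \left(- \frac{1}{146}\right) = \left(702 - 429\right) \left(- \frac{1}{146}\right) = 273 \left(- \frac{1}{146}\right) = - \frac{273}{146}$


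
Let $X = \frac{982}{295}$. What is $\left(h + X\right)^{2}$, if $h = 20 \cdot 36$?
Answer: $\frac{45531877924}{87025} \approx 5.232 \cdot 10^{5}$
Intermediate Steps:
$h = 720$
$X = \frac{982}{295}$ ($X = 982 \cdot \frac{1}{295} = \frac{982}{295} \approx 3.3288$)
$\left(h + X\right)^{2} = \left(720 + \frac{982}{295}\right)^{2} = \left(\frac{213382}{295}\right)^{2} = \frac{45531877924}{87025}$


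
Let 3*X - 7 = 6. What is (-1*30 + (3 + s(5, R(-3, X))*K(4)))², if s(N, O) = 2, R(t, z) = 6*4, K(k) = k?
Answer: 361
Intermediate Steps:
X = 13/3 (X = 7/3 + (⅓)*6 = 7/3 + 2 = 13/3 ≈ 4.3333)
R(t, z) = 24
(-1*30 + (3 + s(5, R(-3, X))*K(4)))² = (-1*30 + (3 + 2*4))² = (-30 + (3 + 8))² = (-30 + 11)² = (-19)² = 361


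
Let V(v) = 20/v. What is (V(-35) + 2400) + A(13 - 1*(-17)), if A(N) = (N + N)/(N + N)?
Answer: 16803/7 ≈ 2400.4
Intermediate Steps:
A(N) = 1 (A(N) = (2*N)/((2*N)) = (2*N)*(1/(2*N)) = 1)
(V(-35) + 2400) + A(13 - 1*(-17)) = (20/(-35) + 2400) + 1 = (20*(-1/35) + 2400) + 1 = (-4/7 + 2400) + 1 = 16796/7 + 1 = 16803/7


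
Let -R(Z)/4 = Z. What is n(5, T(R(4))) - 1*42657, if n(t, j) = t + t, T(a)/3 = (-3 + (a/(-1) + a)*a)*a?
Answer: -42647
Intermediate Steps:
R(Z) = -4*Z
T(a) = -9*a (T(a) = 3*((-3 + (a/(-1) + a)*a)*a) = 3*((-3 + (a*(-1) + a)*a)*a) = 3*((-3 + (-a + a)*a)*a) = 3*((-3 + 0*a)*a) = 3*((-3 + 0)*a) = 3*(-3*a) = -9*a)
n(t, j) = 2*t
n(5, T(R(4))) - 1*42657 = 2*5 - 1*42657 = 10 - 42657 = -42647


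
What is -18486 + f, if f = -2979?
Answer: -21465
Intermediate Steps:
-18486 + f = -18486 - 2979 = -21465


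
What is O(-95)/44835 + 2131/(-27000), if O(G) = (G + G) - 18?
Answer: -6743959/80703000 ≈ -0.083565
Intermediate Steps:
O(G) = -18 + 2*G (O(G) = 2*G - 18 = -18 + 2*G)
O(-95)/44835 + 2131/(-27000) = (-18 + 2*(-95))/44835 + 2131/(-27000) = (-18 - 190)*(1/44835) + 2131*(-1/27000) = -208*1/44835 - 2131/27000 = -208/44835 - 2131/27000 = -6743959/80703000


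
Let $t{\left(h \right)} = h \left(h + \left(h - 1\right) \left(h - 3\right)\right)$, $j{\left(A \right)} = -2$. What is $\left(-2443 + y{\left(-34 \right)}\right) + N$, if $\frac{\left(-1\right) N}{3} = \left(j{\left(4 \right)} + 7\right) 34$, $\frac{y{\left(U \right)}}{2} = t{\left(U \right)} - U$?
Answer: $-88633$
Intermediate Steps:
$t{\left(h \right)} = h \left(h + \left(-1 + h\right) \left(-3 + h\right)\right)$
$y{\left(U \right)} = - 2 U + 2 U \left(3 + U^{2} - 3 U\right)$ ($y{\left(U \right)} = 2 \left(U \left(3 + U^{2} - 3 U\right) - U\right) = 2 \left(- U + U \left(3 + U^{2} - 3 U\right)\right) = - 2 U + 2 U \left(3 + U^{2} - 3 U\right)$)
$N = -510$ ($N = - 3 \left(-2 + 7\right) 34 = - 3 \cdot 5 \cdot 34 = \left(-3\right) 170 = -510$)
$\left(-2443 + y{\left(-34 \right)}\right) + N = \left(-2443 + 2 \left(-34\right) \left(2 + \left(-34\right)^{2} - -102\right)\right) - 510 = \left(-2443 + 2 \left(-34\right) \left(2 + 1156 + 102\right)\right) - 510 = \left(-2443 + 2 \left(-34\right) 1260\right) - 510 = \left(-2443 - 85680\right) - 510 = -88123 - 510 = -88633$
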